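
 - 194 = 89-283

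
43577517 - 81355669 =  - 37778152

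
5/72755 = 1/14551 = 0.00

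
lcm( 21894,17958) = 1598262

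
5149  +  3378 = 8527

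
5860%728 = 36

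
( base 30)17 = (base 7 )52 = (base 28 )19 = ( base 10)37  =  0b100101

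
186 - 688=  -  502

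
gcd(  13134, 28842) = 66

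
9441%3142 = 15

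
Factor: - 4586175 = - 3^2*5^2 * 11^1  *17^1*109^1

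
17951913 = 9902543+8049370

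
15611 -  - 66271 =81882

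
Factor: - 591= -3^1*197^1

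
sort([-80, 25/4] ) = [ - 80,25/4] 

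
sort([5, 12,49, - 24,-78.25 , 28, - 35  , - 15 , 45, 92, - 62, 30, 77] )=[ - 78.25, - 62, - 35 ,-24, - 15,5, 12,28, 30,  45  ,  49,77, 92 ]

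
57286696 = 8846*6476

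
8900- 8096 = 804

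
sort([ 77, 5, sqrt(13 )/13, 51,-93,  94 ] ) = [ - 93,sqrt( 13)/13, 5 , 51, 77 , 94 ] 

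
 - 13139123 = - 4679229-8459894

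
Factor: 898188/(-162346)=-449094/81173 =-  2^1*3^1*29^2*89^1*81173^( - 1) 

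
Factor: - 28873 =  - 13^1*2221^1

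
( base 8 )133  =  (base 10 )91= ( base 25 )3g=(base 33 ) 2p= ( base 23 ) 3M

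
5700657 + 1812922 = 7513579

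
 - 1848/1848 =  - 1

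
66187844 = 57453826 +8734018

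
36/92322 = 2/5129 = 0.00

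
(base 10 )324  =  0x144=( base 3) 110000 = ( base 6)1300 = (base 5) 2244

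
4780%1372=664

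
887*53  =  47011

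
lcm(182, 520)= 3640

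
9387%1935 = 1647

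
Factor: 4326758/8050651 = 2^1*7^( - 2 )*1061^1*2039^1*164299^(-1)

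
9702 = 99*98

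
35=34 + 1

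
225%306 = 225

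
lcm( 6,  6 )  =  6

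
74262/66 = 12377/11=1125.18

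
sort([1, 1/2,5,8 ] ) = [1/2,  1,5,8]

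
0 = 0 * 1291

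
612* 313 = 191556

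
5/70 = 1/14  =  0.07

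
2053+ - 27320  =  - 25267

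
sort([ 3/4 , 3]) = [ 3/4,3]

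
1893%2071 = 1893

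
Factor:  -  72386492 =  - 2^2*587^1*30829^1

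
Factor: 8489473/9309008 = 2^( - 4 ) * 47^( - 1) * 12379^( - 1)*8489473^1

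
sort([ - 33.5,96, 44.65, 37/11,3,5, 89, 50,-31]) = [ - 33.5,-31,3,37/11,5,44.65,50, 89,96]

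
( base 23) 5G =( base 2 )10000011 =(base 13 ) a1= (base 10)131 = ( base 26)51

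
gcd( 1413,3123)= 9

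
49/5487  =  49/5487  =  0.01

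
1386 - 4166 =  - 2780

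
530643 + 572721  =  1103364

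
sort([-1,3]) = [ - 1,3]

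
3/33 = 1/11= 0.09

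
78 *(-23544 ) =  - 1836432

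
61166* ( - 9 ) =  -550494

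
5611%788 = 95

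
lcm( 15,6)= 30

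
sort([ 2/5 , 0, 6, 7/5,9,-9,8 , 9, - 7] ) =[-9,-7,0,  2/5, 7/5, 6, 8, 9, 9]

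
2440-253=2187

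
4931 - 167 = 4764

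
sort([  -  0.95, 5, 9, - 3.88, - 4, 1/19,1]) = [-4, - 3.88,  -  0.95, 1/19, 1, 5,  9 ]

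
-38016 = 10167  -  48183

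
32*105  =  3360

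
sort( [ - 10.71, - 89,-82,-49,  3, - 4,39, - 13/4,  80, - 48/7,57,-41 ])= [ - 89, - 82, - 49, - 41, - 10.71, - 48/7,-4, - 13/4, 3 , 39, 57,80]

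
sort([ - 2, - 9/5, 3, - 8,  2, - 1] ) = [ - 8, - 2, - 9/5,-1 , 2,3]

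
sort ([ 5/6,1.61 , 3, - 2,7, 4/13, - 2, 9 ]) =[ - 2,- 2, 4/13, 5/6, 1.61,  3 , 7,9 ]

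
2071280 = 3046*680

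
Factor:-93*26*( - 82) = 2^2 * 3^1*13^1 *31^1*41^1 = 198276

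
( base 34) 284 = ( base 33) 2CE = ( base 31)2LF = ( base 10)2588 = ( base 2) 101000011100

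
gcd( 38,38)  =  38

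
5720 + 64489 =70209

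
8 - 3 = 5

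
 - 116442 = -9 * 12938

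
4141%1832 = 477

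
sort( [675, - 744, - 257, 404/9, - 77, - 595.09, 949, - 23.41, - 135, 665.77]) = [ - 744, - 595.09, - 257, - 135, - 77, - 23.41,  404/9, 665.77,675, 949 ] 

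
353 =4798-4445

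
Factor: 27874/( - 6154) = -77/17 =-  7^1*11^1 * 17^(-1)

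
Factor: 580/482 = 2^1*5^1*29^1*241^( - 1) = 290/241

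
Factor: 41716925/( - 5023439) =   -  5^2*227^1 * 751^( -1)*6689^( - 1) * 7351^1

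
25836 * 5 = 129180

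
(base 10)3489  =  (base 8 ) 6641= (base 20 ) 8E9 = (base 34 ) 30l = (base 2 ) 110110100001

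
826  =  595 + 231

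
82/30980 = 41/15490=0.00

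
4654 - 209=4445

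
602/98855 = 602/98855 = 0.01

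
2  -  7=  -  5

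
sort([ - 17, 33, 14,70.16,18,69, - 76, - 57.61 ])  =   [ - 76, - 57.61,-17,14, 18 , 33,69,70.16 ] 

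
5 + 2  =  7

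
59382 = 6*9897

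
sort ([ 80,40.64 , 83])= [40.64, 80,  83]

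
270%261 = 9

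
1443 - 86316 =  - 84873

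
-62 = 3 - 65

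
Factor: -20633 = -47^1*439^1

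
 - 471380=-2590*182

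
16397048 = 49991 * 328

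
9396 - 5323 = 4073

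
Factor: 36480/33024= 95/86 = 2^( - 1)* 5^1 * 19^1*43^(-1 )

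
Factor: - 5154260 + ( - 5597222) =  - 10751482   =  -  2^1*7^2*31^1*3539^1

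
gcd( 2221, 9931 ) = 1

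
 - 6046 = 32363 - 38409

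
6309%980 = 429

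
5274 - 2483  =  2791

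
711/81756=79/9084 =0.01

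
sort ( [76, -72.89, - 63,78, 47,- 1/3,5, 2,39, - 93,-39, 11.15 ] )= [ -93, - 72.89, - 63, - 39, - 1/3,2,  5,11.15 , 39,47,  76, 78]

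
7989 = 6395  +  1594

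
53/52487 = 53/52487 = 0.00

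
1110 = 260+850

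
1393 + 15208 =16601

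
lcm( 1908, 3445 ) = 124020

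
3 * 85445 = 256335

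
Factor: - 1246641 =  - 3^1*11^1*37^1*1021^1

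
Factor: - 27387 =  - 3^2*17^1*179^1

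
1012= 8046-7034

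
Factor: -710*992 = - 2^6 * 5^1*31^1*71^1 = -704320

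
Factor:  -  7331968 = -2^7*7^3*167^1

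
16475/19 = 16475/19  =  867.11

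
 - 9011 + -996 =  - 10007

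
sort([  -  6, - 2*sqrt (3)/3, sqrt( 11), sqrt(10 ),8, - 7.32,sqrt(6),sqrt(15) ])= [-7.32,- 6 , -2 * sqrt( 3)/3, sqrt(6 ),sqrt( 10),sqrt(11),sqrt(15),  8]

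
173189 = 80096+93093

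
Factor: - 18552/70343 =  - 2^3*3^1*7^( -1 ) *13^ ( - 1 )   =  -  24/91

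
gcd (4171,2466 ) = 1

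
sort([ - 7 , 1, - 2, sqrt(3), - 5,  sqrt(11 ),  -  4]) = [ - 7,  -  5, - 4, - 2, 1,sqrt( 3) , sqrt(11 )] 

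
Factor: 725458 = 2^1*17^1 * 19^1*1123^1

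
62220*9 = 559980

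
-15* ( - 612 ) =9180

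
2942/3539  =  2942/3539 =0.83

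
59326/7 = 59326/7 = 8475.14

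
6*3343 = 20058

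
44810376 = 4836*9266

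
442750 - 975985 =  - 533235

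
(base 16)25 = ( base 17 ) 23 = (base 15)27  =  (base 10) 37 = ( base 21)1g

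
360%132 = 96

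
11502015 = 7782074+3719941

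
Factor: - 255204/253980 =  - 3^1*5^(  -  1 )*83^ (  -  1 ) * 139^1 = -417/415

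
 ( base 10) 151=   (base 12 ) 107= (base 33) 4J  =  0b10010111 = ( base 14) AB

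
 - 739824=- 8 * 92478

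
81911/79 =1036+ 67/79=1036.85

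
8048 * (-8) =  - 64384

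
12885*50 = 644250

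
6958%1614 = 502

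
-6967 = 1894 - 8861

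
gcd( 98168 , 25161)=1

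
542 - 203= 339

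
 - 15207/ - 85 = 178 + 77/85 =178.91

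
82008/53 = 82008/53 =1547.32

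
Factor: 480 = 2^5*3^1*5^1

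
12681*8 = 101448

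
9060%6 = 0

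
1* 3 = 3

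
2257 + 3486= 5743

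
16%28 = 16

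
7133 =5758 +1375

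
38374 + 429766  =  468140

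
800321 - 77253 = 723068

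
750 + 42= 792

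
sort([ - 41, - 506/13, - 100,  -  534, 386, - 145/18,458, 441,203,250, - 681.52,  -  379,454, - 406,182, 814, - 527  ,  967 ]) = [ - 681.52 , - 534,  -  527,-406  , - 379, - 100 , - 41, - 506/13,-145/18,182,203,250,  386,441,454,458,814,967]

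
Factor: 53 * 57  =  3^1*  19^1*53^1 = 3021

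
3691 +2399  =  6090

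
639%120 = 39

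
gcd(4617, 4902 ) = 57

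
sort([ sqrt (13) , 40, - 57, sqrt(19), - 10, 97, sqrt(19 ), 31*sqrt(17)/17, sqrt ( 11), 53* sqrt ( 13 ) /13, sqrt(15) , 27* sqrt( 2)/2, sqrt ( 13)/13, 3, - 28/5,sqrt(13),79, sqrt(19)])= [ - 57,- 10, - 28/5, sqrt ( 13) /13,3,sqrt (11 ), sqrt(13 ) , sqrt( 13) , sqrt( 15 ), sqrt( 19), sqrt(  19 ),  sqrt( 19),  31*sqrt(17)/17, 53*sqrt(13) /13,27*sqrt( 2)/2,40, 79,97]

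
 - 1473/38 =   -  1473/38 = -  38.76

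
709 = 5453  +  -4744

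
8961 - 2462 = 6499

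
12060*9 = 108540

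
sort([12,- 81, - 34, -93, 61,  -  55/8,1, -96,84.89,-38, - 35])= [- 96, - 93, - 81,-38, - 35,-34,-55/8, 1,  12, 61, 84.89]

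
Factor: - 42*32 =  - 2^6*3^1*7^1 = - 1344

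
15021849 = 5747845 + 9274004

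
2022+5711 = 7733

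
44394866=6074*7309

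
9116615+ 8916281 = 18032896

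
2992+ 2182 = 5174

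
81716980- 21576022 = 60140958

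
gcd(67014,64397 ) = 1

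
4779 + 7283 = 12062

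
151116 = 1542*98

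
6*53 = 318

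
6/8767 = 6/8767 = 0.00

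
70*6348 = 444360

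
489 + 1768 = 2257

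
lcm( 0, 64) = 0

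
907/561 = 907/561 = 1.62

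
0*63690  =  0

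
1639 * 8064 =13216896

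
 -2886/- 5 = 2886/5 = 577.20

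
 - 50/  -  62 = 25/31 = 0.81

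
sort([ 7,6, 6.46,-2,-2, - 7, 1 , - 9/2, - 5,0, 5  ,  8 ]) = [ - 7,  -  5, - 9/2, - 2, - 2,0,1, 5, 6,6.46, 7,8 ]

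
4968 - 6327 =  -1359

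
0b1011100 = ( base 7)161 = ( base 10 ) 92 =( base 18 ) 52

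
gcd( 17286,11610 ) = 258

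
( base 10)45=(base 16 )2d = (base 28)1h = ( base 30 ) 1F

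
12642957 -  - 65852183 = 78495140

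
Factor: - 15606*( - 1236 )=2^3*3^4*17^2*103^1 = 19289016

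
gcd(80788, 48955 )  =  1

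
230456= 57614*4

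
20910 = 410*51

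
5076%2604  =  2472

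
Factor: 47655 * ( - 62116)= -2960137980 = - 2^2*3^3 * 5^1*53^1*293^1*353^1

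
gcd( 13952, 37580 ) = 4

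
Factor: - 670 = -2^1*5^1*67^1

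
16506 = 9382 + 7124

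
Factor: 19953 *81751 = 3^3*29^1*739^1*2819^1 = 1631177703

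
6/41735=6/41735 = 0.00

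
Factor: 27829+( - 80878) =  - 53049 = - 3^1*17683^1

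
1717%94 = 25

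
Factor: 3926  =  2^1*13^1*151^1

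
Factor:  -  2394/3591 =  - 2/3 = - 2^1*3^( - 1) 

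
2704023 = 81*33383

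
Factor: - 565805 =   -  5^1*113161^1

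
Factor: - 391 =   -  17^1*23^1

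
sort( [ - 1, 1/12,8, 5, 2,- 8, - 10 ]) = [ - 10, - 8,- 1,1/12,2, 5,8]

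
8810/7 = 1258  +  4/7=1258.57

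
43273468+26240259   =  69513727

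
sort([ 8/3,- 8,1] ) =[  -  8, 1, 8/3] 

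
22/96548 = 11/48274=0.00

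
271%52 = 11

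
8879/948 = 9 + 347/948 = 9.37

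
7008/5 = 7008/5 =1401.60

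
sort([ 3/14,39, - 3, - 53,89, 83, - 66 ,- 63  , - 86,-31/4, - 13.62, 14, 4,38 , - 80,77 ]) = [-86, - 80,-66,-63, - 53, - 13.62, - 31/4, - 3,3/14,4,14 , 38,39,77,  83,89]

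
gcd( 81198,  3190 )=2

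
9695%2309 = 459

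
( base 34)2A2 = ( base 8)5136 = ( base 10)2654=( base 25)464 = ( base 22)5ae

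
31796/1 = 31796 = 31796.00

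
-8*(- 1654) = 13232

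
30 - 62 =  - 32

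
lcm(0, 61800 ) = 0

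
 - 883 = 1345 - 2228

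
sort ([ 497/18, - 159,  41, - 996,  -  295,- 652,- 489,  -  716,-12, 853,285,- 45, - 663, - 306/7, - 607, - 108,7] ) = [ - 996, - 716, - 663,-652, - 607, - 489, - 295, - 159, - 108,- 45,-306/7 , - 12,7,  497/18,41, 285, 853]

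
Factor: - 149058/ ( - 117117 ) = 14/11 = 2^1*7^1*11^ ( - 1 )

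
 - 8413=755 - 9168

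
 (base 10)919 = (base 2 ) 1110010111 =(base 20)25J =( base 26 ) 199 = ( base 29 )12k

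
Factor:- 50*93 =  - 4650=-2^1*3^1*5^2*31^1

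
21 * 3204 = 67284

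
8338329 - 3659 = 8334670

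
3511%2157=1354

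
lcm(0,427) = 0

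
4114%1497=1120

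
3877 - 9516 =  - 5639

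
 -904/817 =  - 2+730/817 = - 1.11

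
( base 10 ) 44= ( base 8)54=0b101100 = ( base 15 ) 2E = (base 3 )1122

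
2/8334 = 1/4167  =  0.00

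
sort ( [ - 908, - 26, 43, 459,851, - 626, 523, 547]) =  [-908,  -  626,-26, 43,459, 523, 547,851]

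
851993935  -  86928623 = 765065312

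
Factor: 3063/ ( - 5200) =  - 2^( - 4 )*3^1*5^( - 2)*13^( - 1)*1021^1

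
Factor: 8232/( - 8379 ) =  - 56/57   =  - 2^3*3^( - 1 )*7^1*19^( - 1)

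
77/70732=77/70732 = 0.00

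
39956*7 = 279692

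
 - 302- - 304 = 2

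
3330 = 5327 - 1997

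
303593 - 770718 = - 467125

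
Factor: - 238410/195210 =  - 3^ ( - 1 ) * 241^(- 1)*883^1 =- 883/723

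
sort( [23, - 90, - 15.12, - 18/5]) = [ - 90, - 15.12 , -18/5,  23 ]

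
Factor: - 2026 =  - 2^1*1013^1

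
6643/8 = 830 + 3/8 = 830.38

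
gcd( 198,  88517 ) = 11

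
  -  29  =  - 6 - 23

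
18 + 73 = 91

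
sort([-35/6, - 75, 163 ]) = [ - 75, - 35/6, 163] 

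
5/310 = 1/62 = 0.02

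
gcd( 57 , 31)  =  1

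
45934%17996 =9942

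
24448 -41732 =-17284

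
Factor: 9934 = 2^1*4967^1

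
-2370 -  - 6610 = 4240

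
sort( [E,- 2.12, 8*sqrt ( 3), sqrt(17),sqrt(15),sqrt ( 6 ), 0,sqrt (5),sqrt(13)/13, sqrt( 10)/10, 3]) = [ - 2.12 , 0,sqrt( 13)/13, sqrt ( 10 ) /10, sqrt( 5),sqrt( 6), E, 3, sqrt(15),sqrt( 17),8*sqrt ( 3 )] 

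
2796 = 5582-2786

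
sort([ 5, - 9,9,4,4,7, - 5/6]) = [ - 9, - 5/6,4,4, 5, 7, 9 ]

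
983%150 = 83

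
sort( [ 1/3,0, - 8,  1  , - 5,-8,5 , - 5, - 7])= [ - 8,-8, - 7, - 5, - 5, 0, 1/3,  1, 5]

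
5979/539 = 11 +50/539 = 11.09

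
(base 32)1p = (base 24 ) 29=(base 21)2f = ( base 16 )39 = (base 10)57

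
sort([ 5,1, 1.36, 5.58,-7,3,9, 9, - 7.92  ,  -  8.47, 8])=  [ - 8.47, - 7.92 , - 7,1,1.36,  3,  5,  5.58,8, 9,9]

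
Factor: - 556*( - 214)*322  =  38312848 = 2^4*7^1*23^1*107^1*139^1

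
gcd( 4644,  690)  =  6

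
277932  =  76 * 3657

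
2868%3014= 2868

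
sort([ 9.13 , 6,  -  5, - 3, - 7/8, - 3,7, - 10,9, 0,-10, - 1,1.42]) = [ - 10, -10, - 5, - 3, - 3, - 1, - 7/8 , 0, 1.42 , 6 , 7, 9 , 9.13] 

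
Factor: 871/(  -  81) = -3^( - 4)*13^1*67^1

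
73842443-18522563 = 55319880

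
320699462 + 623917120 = 944616582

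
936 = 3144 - 2208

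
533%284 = 249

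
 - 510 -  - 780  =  270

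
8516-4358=4158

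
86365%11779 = 3912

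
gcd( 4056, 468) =156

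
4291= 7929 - 3638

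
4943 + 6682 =11625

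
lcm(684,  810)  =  30780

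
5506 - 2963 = 2543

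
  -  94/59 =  - 94/59 = -1.59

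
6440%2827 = 786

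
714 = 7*102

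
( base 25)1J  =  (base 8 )54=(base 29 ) 1F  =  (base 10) 44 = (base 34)1a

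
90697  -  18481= 72216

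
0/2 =0 = 0.00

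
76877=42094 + 34783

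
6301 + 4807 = 11108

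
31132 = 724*43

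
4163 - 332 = 3831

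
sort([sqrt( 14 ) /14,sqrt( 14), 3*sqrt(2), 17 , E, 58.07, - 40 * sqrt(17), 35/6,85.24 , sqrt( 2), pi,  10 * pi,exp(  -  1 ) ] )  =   [ -40 * sqrt(17 ), sqrt(14)/14, exp(-1), sqrt (2), E,pi,sqrt( 14), 3*sqrt( 2),35/6, 17, 10 * pi, 58.07,85.24]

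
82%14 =12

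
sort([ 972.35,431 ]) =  [431, 972.35]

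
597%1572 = 597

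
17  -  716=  - 699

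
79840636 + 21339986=101180622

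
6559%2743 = 1073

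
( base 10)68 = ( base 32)24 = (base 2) 1000100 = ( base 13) 53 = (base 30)28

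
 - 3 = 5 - 8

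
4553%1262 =767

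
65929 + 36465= 102394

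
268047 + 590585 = 858632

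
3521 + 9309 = 12830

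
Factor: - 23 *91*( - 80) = 167440 = 2^4*5^1*7^1*13^1*23^1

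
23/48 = 23/48 = 0.48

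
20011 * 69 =1380759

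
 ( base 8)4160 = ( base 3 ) 2222000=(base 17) 781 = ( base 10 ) 2160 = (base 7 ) 6204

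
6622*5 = 33110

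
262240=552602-290362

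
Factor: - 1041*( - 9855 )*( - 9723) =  - 3^5 * 5^1 * 7^1*73^1*347^1 *463^1 = -99748791765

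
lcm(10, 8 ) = 40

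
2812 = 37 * 76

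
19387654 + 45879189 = 65266843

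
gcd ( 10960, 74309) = 1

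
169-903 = -734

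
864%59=38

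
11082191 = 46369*239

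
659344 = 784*841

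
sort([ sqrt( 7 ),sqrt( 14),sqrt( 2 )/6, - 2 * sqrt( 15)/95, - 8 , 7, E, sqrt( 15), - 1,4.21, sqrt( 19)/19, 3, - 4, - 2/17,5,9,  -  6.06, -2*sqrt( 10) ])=[ - 8, - 2*sqrt(10), - 6.06, - 4, - 1  ,-2/17, - 2*sqrt( 15)/95,  sqrt ( 19 )/19, sqrt(2 ) /6, sqrt( 7), E, 3,sqrt( 14 ),sqrt( 15),4.21, 5, 7,9 ]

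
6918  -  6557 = 361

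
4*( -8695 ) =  - 34780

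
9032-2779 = 6253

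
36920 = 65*568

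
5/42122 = 5/42122 = 0.00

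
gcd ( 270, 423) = 9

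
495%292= 203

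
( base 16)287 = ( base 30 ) LH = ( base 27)nq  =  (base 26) ON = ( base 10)647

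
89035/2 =89035/2=44517.50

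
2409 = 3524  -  1115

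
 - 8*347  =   - 2776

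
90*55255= 4972950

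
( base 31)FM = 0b111100111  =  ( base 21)124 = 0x1e7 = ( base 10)487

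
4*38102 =152408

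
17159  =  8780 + 8379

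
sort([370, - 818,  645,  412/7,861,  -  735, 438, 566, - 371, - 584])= [ - 818, - 735, - 584, - 371,412/7,370 , 438,566, 645,861 ] 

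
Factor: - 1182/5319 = -2^1* 3^ ( - 2 ) = - 2/9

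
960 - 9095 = -8135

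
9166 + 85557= 94723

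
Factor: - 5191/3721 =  - 29^1 * 61^( - 2 )*179^1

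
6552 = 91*72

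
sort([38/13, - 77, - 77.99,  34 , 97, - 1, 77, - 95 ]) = [ - 95,- 77.99, - 77, - 1,38/13, 34, 77,97] 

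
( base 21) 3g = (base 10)79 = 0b1001111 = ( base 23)3a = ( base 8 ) 117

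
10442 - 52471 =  - 42029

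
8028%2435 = 723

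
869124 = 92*9447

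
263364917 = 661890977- 398526060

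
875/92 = 9+47/92 = 9.51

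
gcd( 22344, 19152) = 3192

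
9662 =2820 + 6842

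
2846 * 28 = 79688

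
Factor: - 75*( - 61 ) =3^1*5^2*61^1= 4575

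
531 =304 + 227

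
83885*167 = 14008795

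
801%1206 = 801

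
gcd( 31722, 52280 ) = 2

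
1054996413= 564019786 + 490976627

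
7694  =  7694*1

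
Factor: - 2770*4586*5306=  - 67403285320 = - 2^3 * 5^1*7^1*277^1*379^1*2293^1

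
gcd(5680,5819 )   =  1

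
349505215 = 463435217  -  113930002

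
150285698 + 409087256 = 559372954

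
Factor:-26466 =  - 2^1*3^1 * 11^1 * 401^1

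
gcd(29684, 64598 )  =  2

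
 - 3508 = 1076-4584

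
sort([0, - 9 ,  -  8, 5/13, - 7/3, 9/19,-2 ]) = [-9, - 8,-7/3, - 2, 0, 5/13, 9/19 ] 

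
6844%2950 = 944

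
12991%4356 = 4279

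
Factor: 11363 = 11^1*1033^1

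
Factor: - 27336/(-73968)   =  2^(  -  1)*17^1*23^( - 1 ) = 17/46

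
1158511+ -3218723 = -2060212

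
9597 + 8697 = 18294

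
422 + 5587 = 6009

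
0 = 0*3405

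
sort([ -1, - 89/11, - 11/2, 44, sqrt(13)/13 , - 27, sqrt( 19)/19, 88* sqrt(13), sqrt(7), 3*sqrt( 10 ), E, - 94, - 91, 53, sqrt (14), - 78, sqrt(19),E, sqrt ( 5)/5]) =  [ - 94,-91, - 78, - 27,  -  89/11, - 11/2, -1,sqrt( 19) /19, sqrt( 13 ) /13,sqrt( 5)/5, sqrt( 7), E,E,sqrt( 14),sqrt( 19),3*sqrt(10), 44,53, 88*sqrt(13) ]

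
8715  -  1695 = 7020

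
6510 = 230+6280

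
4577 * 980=4485460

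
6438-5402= 1036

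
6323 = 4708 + 1615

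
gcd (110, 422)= 2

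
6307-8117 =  - 1810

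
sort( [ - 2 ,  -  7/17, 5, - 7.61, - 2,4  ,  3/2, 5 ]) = [ - 7.61,-2, - 2 , - 7/17,3/2,4,  5,  5]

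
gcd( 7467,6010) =1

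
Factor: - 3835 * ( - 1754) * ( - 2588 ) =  - 17408414920 = - 2^3*5^1*13^1*  59^1 * 647^1* 877^1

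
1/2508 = 1/2508 =0.00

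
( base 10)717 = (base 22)1AD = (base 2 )1011001101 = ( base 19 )1IE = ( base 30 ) nr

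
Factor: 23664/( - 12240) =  - 3^( - 1)*5^( - 1 )*29^1 = - 29/15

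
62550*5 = 312750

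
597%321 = 276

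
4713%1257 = 942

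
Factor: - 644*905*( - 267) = 155612940 = 2^2 * 3^1* 5^1*7^1*23^1*89^1*181^1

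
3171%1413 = 345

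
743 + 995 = 1738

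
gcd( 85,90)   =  5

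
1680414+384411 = 2064825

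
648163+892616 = 1540779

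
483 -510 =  - 27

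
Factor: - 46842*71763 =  - 2^1*3^2* 19^1 * 37^1*211^1*1259^1  =  - 3361522446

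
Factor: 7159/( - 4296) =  - 2^( - 3)*3^(-1)* 179^( - 1 )*7159^1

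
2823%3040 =2823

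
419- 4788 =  -4369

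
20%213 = 20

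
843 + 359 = 1202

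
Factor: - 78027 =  -3^1*31^1*839^1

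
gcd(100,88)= 4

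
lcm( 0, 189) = 0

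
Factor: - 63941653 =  - 307^1*208279^1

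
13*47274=614562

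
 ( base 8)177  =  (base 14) 91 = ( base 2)1111111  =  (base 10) 127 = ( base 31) 43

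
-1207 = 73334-74541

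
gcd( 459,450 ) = 9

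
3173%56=37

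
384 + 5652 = 6036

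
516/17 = 30  +  6/17 = 30.35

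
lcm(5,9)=45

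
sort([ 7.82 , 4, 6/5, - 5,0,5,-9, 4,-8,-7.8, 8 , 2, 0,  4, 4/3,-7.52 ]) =[ - 9,-8, - 7.8, - 7.52 , - 5, 0, 0, 6/5,  4/3, 2, 4, 4, 4 , 5, 7.82,8]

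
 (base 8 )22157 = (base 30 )aar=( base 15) 2b6c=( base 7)36123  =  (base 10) 9327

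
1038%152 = 126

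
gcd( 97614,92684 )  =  986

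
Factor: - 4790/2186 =- 5^1 * 479^1*1093^( - 1) = - 2395/1093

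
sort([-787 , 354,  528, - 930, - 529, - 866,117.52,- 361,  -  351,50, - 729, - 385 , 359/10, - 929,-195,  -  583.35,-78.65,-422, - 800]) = [ - 930 , - 929, - 866,  -  800,-787, - 729, - 583.35,-529 , - 422, - 385  , - 361, - 351, - 195, - 78.65,359/10,50,117.52, 354, 528] 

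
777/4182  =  259/1394 = 0.19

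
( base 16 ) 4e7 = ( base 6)5451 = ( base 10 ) 1255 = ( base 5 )20010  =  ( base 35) 10U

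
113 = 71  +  42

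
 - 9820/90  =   - 982/9 = -109.11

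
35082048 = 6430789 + 28651259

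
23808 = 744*32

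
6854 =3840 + 3014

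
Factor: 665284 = 2^2*59^1*2819^1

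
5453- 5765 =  - 312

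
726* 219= 158994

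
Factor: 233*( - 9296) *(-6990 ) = 15140116320 =2^5*3^1*  5^1*7^1*83^1*233^2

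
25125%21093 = 4032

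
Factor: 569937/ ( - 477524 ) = - 2^( - 2 ) * 3^1*  29^1 * 31^(-1) * 3851^ ( -1)*6551^1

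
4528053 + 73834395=78362448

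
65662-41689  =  23973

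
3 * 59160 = 177480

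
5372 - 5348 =24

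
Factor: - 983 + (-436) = -1419 = - 3^1*11^1*43^1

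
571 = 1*571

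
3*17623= 52869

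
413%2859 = 413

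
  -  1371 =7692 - 9063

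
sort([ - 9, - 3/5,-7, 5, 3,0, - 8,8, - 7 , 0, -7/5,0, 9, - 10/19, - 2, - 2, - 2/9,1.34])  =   [ - 9, - 8,-7,  -  7,  -  2, - 2, - 7/5, - 3/5, - 10/19, - 2/9,0 , 0,0, 1.34, 3, 5, 8,9 ]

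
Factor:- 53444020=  - 2^2*5^1*7^1*229^1 * 1667^1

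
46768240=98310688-51542448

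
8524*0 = 0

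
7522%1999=1525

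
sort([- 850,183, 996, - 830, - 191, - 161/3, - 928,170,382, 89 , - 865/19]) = [ - 928,-850, - 830, - 191 , - 161/3, - 865/19,89,170,183,382,996]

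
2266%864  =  538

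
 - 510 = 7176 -7686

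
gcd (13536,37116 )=36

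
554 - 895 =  - 341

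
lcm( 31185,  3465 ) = 31185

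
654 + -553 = 101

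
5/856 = 5/856 = 0.01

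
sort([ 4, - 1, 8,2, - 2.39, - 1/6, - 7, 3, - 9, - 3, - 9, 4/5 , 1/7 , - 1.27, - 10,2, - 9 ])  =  [-10, - 9, - 9,-9, - 7, - 3, - 2.39, - 1.27, - 1, - 1/6, 1/7,4/5, 2, 2,3, 4, 8]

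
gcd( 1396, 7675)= 1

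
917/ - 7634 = -1+6717/7634 = - 0.12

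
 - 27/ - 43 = 27/43 = 0.63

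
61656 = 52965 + 8691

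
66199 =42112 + 24087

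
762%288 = 186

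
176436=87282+89154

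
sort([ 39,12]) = [ 12 , 39]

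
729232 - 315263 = 413969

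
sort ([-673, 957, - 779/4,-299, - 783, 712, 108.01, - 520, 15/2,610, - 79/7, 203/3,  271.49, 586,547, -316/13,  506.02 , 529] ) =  [ - 783, - 673,-520, - 299,  -  779/4 ,- 316/13, - 79/7,15/2, 203/3, 108.01,271.49, 506.02, 529, 547, 586,610, 712, 957] 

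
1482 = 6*247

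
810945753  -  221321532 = 589624221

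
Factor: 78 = 2^1 *3^1*13^1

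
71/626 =71/626 = 0.11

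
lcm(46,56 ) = 1288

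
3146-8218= - 5072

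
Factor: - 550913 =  - 11^2 *29^1 *157^1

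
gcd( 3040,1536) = 32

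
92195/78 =92195/78 = 1181.99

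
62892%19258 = 5118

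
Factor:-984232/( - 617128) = 17^1 * 7237^1 *77141^(-1) = 123029/77141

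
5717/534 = 10 + 377/534  =  10.71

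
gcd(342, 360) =18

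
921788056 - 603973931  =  317814125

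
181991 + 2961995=3143986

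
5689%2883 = 2806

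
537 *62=33294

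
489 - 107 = 382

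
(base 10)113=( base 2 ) 1110001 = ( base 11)a3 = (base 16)71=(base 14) 81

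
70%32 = 6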